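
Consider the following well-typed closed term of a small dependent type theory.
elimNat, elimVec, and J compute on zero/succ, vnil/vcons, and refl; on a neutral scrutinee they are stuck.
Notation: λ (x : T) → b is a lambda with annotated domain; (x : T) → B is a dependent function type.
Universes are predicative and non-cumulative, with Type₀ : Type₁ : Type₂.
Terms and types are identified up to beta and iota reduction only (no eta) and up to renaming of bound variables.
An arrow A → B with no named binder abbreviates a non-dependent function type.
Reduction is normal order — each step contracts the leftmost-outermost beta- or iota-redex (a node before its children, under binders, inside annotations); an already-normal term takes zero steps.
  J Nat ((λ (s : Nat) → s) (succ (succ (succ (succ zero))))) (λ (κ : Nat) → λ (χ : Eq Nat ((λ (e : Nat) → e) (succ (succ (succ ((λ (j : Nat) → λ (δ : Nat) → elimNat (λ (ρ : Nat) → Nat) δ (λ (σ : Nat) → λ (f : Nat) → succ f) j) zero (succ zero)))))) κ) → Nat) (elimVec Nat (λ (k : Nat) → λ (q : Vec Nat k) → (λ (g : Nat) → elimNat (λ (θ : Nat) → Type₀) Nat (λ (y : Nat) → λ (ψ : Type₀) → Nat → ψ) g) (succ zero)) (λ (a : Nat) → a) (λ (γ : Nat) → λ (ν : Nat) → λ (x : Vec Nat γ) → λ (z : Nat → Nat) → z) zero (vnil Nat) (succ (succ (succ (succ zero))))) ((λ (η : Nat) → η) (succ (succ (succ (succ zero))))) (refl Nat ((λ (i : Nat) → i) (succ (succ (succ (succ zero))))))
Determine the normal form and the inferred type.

resulting normal form:
  succ (succ (succ (succ zero)))
type:
  Nat
observation: normalization takes exactly 3 steps under the normal-order strategy.


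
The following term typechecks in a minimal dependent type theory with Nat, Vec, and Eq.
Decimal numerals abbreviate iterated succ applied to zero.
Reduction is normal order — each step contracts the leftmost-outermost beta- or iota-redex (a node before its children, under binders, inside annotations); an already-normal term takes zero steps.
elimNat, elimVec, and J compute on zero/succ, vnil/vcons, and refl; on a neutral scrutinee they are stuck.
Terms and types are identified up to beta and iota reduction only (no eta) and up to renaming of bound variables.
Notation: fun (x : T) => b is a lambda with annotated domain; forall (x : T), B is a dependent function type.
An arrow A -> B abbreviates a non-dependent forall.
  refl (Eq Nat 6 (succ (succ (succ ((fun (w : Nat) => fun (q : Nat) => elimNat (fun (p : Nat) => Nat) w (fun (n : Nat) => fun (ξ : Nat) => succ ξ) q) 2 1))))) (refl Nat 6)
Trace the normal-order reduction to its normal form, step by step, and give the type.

normal-order reduction:
  refl (Eq Nat 6 (succ (succ (succ ((fun (w : Nat) => fun (q : Nat) => elimNat (fun (p : Nat) => Nat) w (fun (n : Nat) => fun (ξ : Nat) => succ ξ) q) 2 1))))) (refl Nat 6)
  ~> refl (Eq Nat 6 (succ (succ (succ ((fun (w : Nat) => elimNat (fun (q : Nat) => Nat) 2 (fun (p : Nat) => fun (n : Nat) => succ n) w) 1))))) (refl Nat 6)
  ~> refl (Eq Nat 6 (succ (succ (succ (elimNat (fun (w : Nat) => Nat) 2 (fun (q : Nat) => fun (p : Nat) => succ p) 1))))) (refl Nat 6)
  ~> refl (Eq Nat 6 (succ (succ (succ ((fun (w : Nat) => fun (q : Nat) => succ q) 0 (elimNat (fun (p : Nat) => Nat) 2 (fun (n : Nat) => fun (ξ : Nat) => succ ξ) 0)))))) (refl Nat 6)
  ~> refl (Eq Nat 6 (succ (succ (succ ((fun (w : Nat) => succ w) (elimNat (fun (q : Nat) => Nat) 2 (fun (p : Nat) => fun (n : Nat) => succ n) 0)))))) (refl Nat 6)
  ~> refl (Eq Nat 6 (succ (succ (succ (succ (elimNat (fun (w : Nat) => Nat) 2 (fun (q : Nat) => fun (p : Nat) => succ p) 0)))))) (refl Nat 6)
  ~> refl (Eq Nat 6 6) (refl Nat 6)
the term's type:
  Eq (Eq Nat 6 6) (refl Nat 6) (refl Nat 6)


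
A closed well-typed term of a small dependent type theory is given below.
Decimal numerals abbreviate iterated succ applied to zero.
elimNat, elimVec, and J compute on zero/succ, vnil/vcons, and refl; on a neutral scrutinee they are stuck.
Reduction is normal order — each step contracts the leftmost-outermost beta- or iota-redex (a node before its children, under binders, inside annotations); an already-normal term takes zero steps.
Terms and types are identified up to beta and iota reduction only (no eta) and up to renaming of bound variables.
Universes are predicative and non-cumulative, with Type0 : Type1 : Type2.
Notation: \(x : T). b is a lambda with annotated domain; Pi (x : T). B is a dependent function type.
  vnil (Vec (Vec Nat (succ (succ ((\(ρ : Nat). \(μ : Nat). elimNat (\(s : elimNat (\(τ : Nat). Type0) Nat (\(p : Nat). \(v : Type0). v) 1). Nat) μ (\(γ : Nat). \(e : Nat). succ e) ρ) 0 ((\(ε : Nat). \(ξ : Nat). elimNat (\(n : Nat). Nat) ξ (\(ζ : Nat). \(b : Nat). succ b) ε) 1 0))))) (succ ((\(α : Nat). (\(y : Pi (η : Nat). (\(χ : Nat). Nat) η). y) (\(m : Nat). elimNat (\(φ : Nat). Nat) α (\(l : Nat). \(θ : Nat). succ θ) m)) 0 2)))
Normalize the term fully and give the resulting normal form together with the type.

normal form:
  vnil (Vec (Vec Nat 3) 3)
the term's type:
  Vec (Vec (Vec Nat 3) 3) 0
observation: normalization takes exactly 19 steps under the normal-order strategy.


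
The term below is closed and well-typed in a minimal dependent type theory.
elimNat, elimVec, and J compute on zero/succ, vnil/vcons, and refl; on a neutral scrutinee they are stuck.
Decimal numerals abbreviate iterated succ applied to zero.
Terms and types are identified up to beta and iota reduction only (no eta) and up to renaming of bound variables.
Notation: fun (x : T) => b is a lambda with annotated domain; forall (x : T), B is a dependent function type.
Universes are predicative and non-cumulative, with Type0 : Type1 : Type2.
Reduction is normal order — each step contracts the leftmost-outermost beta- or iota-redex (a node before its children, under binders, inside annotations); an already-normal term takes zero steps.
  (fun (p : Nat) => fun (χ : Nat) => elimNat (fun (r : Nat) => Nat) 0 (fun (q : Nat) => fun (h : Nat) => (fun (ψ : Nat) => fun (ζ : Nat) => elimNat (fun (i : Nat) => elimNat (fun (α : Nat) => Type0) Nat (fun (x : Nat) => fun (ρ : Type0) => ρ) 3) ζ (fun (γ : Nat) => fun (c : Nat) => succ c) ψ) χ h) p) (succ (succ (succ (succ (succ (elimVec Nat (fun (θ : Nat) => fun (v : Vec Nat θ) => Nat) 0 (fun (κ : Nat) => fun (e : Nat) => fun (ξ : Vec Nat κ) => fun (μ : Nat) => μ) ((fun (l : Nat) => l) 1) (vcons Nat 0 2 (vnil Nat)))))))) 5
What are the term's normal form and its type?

normal form:
  25
type:
  Nat


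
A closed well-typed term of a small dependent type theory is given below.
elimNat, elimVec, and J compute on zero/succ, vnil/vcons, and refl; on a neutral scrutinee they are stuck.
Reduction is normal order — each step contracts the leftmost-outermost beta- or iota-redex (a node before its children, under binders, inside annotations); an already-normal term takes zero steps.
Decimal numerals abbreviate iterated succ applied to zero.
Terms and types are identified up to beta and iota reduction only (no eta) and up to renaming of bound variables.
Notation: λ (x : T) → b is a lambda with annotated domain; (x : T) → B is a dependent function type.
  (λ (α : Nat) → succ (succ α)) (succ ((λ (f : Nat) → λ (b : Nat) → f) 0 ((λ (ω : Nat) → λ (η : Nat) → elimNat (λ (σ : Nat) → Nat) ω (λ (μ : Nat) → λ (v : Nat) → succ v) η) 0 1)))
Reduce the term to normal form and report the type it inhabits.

normal form:
  3
type:
  Nat


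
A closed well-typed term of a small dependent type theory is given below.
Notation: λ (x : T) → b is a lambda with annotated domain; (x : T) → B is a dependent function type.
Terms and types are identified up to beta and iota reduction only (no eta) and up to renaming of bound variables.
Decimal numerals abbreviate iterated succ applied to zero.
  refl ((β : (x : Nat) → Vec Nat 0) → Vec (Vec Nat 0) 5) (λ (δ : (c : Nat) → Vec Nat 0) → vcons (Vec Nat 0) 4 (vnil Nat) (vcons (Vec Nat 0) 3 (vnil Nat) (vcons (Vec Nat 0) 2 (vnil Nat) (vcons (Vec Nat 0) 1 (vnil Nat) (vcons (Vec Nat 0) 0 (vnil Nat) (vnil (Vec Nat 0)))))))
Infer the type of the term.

type:
  Eq ((β : (x : Nat) → Vec Nat 0) → Vec (Vec Nat 0) 5) (λ (δ : (c : Nat) → Vec Nat 0) → vcons (Vec Nat 0) 4 (vnil Nat) (vcons (Vec Nat 0) 3 (vnil Nat) (vcons (Vec Nat 0) 2 (vnil Nat) (vcons (Vec Nat 0) 1 (vnil Nat) (vcons (Vec Nat 0) 0 (vnil Nat) (vnil (Vec Nat 0))))))) (λ (h : (τ : Nat) → Vec Nat 0) → vcons (Vec Nat 0) 4 (vnil Nat) (vcons (Vec Nat 0) 3 (vnil Nat) (vcons (Vec Nat 0) 2 (vnil Nat) (vcons (Vec Nat 0) 1 (vnil Nat) (vcons (Vec Nat 0) 0 (vnil Nat) (vnil (Vec Nat 0)))))))


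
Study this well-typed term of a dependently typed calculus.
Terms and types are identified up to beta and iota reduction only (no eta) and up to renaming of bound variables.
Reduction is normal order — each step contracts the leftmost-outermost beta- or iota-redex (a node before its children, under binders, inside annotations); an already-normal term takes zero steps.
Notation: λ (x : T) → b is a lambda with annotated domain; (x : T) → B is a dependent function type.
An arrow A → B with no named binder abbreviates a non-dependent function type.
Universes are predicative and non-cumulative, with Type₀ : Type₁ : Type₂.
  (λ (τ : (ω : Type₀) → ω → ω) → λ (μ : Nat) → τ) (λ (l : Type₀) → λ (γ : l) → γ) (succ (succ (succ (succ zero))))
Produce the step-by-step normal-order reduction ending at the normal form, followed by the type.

reduction (normal order):
  (λ (τ : (ω : Type₀) → ω → ω) → λ (μ : Nat) → τ) (λ (l : Type₀) → λ (γ : l) → γ) (succ (succ (succ (succ zero))))
  ~> (λ (τ : Nat) → λ (ω : Type₀) → λ (μ : ω) → μ) (succ (succ (succ (succ zero))))
  ~> λ (τ : Type₀) → λ (ω : τ) → ω
type:
  (τ : Type₀) → τ → τ


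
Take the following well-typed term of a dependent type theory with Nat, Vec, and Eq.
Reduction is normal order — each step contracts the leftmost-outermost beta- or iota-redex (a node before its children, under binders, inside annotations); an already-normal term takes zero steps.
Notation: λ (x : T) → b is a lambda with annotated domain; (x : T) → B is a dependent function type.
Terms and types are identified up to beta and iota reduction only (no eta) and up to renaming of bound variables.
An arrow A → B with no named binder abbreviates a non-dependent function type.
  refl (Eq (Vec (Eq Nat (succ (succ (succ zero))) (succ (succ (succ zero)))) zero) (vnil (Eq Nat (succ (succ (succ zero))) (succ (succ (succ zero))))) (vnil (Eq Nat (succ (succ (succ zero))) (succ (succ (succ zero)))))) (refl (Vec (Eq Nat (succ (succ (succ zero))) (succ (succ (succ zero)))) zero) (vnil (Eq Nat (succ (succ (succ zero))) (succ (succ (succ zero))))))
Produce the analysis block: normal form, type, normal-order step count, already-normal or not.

reduced normal form:
  refl (Eq (Vec (Eq Nat (succ (succ (succ zero))) (succ (succ (succ zero)))) zero) (vnil (Eq Nat (succ (succ (succ zero))) (succ (succ (succ zero))))) (vnil (Eq Nat (succ (succ (succ zero))) (succ (succ (succ zero)))))) (refl (Vec (Eq Nat (succ (succ (succ zero))) (succ (succ (succ zero)))) zero) (vnil (Eq Nat (succ (succ (succ zero))) (succ (succ (succ zero))))))
the term's type:
  Eq (Eq (Vec (Eq Nat (succ (succ (succ zero))) (succ (succ (succ zero)))) zero) (vnil (Eq Nat (succ (succ (succ zero))) (succ (succ (succ zero))))) (vnil (Eq Nat (succ (succ (succ zero))) (succ (succ (succ zero)))))) (refl (Vec (Eq Nat (succ (succ (succ zero))) (succ (succ (succ zero)))) zero) (vnil (Eq Nat (succ (succ (succ zero))) (succ (succ (succ zero)))))) (refl (Vec (Eq Nat (succ (succ (succ zero))) (succ (succ (succ zero)))) zero) (vnil (Eq Nat (succ (succ (succ zero))) (succ (succ (succ zero))))))
reduction steps (normal order): 0
term was already normal: yes


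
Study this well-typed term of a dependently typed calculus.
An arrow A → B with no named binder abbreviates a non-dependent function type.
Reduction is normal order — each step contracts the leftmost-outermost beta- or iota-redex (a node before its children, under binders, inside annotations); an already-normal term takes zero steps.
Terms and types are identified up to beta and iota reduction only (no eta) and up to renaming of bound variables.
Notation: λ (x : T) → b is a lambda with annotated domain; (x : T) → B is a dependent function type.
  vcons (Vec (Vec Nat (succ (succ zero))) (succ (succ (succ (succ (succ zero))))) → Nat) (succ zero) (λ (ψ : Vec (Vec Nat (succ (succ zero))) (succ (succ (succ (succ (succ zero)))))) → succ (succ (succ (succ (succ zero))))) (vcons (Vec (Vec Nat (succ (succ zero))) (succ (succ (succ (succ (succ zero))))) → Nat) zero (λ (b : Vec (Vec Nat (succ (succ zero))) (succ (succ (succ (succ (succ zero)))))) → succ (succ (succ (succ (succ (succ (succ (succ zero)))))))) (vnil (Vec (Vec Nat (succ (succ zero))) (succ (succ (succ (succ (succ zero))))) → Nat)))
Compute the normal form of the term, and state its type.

resulting normal form:
  vcons (Vec (Vec Nat (succ (succ zero))) (succ (succ (succ (succ (succ zero))))) → Nat) (succ zero) (λ (ψ : Vec (Vec Nat (succ (succ zero))) (succ (succ (succ (succ (succ zero)))))) → succ (succ (succ (succ (succ zero))))) (vcons (Vec (Vec Nat (succ (succ zero))) (succ (succ (succ (succ (succ zero))))) → Nat) zero (λ (b : Vec (Vec Nat (succ (succ zero))) (succ (succ (succ (succ (succ zero)))))) → succ (succ (succ (succ (succ (succ (succ (succ zero)))))))) (vnil (Vec (Vec Nat (succ (succ zero))) (succ (succ (succ (succ (succ zero))))) → Nat)))
inferred type:
  Vec (Vec (Vec Nat (succ (succ zero))) (succ (succ (succ (succ (succ zero))))) → Nat) (succ (succ zero))
observation: no redex remains anywhere in the term; it is its own normal form.


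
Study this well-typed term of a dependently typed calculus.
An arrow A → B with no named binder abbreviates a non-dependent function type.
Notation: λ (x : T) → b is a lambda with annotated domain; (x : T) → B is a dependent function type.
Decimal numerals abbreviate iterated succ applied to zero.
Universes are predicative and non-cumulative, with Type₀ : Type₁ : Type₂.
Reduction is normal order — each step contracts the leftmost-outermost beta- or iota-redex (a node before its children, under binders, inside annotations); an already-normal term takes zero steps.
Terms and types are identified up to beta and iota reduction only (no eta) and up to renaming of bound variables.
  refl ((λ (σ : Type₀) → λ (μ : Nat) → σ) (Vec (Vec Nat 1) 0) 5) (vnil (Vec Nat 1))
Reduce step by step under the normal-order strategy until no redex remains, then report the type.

normal-order reduction sequence:
  refl ((λ (σ : Type₀) → λ (μ : Nat) → σ) (Vec (Vec Nat 1) 0) 5) (vnil (Vec Nat 1))
  ~> refl ((λ (σ : Nat) → Vec (Vec Nat 1) 0) 5) (vnil (Vec Nat 1))
  ~> refl (Vec (Vec Nat 1) 0) (vnil (Vec Nat 1))
type:
  Eq (Vec (Vec Nat 1) 0) (vnil (Vec Nat 1)) (vnil (Vec Nat 1))


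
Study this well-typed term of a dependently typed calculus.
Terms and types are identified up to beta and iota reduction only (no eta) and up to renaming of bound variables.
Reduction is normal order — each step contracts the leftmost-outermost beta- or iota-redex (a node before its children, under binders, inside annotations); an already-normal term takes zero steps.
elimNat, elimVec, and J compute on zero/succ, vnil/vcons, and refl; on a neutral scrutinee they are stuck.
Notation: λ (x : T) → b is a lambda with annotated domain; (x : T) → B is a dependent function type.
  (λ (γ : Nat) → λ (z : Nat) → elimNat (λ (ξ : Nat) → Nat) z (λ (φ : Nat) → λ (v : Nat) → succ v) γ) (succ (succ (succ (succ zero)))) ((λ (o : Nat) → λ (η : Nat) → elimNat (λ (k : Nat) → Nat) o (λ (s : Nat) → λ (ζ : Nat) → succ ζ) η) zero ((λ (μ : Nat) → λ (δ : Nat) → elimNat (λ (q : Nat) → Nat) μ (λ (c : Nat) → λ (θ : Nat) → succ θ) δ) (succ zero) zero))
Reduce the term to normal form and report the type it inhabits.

resulting normal form:
  succ (succ (succ (succ (succ zero))))
type:
  Nat


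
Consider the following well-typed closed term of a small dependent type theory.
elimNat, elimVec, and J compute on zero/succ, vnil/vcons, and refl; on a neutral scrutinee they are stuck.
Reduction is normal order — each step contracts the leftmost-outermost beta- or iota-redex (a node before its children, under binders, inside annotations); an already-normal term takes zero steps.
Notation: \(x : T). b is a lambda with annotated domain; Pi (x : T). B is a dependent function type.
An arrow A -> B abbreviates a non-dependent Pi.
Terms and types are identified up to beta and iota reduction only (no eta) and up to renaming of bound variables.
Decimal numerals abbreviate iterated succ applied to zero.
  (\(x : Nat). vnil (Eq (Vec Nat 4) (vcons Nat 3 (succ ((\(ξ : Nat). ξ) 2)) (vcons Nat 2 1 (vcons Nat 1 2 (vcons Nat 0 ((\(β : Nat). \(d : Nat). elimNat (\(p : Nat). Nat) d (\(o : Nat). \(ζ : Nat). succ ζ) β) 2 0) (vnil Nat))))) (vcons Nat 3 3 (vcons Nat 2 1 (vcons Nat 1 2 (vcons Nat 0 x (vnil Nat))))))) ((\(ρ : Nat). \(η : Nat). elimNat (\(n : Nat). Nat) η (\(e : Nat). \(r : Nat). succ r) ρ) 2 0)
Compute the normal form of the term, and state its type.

resulting normal form:
  vnil (Eq (Vec Nat 4) (vcons Nat 3 3 (vcons Nat 2 1 (vcons Nat 1 2 (vcons Nat 0 2 (vnil Nat))))) (vcons Nat 3 3 (vcons Nat 2 1 (vcons Nat 1 2 (vcons Nat 0 2 (vnil Nat))))))
the term's type:
  Vec (Eq (Vec Nat 4) (vcons Nat 3 3 (vcons Nat 2 1 (vcons Nat 1 2 (vcons Nat 0 2 (vnil Nat))))) (vcons Nat 3 3 (vcons Nat 2 1 (vcons Nat 1 2 (vcons Nat 0 2 (vnil Nat)))))) 0


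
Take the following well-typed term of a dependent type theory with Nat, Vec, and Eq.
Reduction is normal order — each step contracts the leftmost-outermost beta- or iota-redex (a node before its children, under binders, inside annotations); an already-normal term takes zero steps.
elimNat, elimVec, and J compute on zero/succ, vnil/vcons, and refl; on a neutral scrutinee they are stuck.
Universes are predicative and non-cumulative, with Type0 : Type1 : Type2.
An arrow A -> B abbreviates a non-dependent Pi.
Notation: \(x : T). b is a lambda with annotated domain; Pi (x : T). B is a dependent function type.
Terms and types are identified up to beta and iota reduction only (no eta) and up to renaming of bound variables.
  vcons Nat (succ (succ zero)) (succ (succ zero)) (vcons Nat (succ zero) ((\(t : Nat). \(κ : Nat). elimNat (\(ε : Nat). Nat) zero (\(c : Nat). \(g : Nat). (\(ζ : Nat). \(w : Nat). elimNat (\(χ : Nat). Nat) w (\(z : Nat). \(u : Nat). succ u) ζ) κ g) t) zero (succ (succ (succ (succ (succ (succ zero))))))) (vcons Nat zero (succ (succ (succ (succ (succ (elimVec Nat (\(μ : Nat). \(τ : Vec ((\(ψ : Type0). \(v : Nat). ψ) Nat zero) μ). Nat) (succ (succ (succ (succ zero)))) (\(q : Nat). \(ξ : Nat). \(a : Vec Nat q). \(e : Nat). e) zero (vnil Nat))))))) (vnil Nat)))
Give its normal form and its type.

resulting normal form:
  vcons Nat (succ (succ zero)) (succ (succ zero)) (vcons Nat (succ zero) zero (vcons Nat zero (succ (succ (succ (succ (succ (succ (succ (succ (succ zero))))))))) (vnil Nat)))
inferred type:
  Vec Nat (succ (succ (succ zero)))


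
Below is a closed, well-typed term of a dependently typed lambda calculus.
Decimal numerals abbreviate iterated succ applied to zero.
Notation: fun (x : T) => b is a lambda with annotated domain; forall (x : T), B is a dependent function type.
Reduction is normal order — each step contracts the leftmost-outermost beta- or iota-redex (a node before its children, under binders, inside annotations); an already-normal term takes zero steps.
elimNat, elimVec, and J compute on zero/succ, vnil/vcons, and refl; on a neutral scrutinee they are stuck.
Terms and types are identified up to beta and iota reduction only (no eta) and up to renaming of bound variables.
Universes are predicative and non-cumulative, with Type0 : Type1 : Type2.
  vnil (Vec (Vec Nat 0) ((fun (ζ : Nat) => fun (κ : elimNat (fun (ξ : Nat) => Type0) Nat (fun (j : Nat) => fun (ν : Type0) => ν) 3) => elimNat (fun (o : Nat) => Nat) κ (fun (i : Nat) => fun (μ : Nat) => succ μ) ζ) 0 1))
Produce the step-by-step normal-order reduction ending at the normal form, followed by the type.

normal-order reduction:
  vnil (Vec (Vec Nat 0) ((fun (ζ : Nat) => fun (κ : elimNat (fun (ξ : Nat) => Type0) Nat (fun (j : Nat) => fun (ν : Type0) => ν) 3) => elimNat (fun (o : Nat) => Nat) κ (fun (i : Nat) => fun (μ : Nat) => succ μ) ζ) 0 1))
  ~> vnil (Vec (Vec Nat 0) ((fun (ζ : elimNat (fun (κ : Nat) => Type0) Nat (fun (ξ : Nat) => fun (j : Type0) => j) 3) => elimNat (fun (ν : Nat) => Nat) ζ (fun (o : Nat) => fun (i : Nat) => succ i) 0) 1))
  ~> vnil (Vec (Vec Nat 0) (elimNat (fun (ζ : Nat) => Nat) 1 (fun (κ : Nat) => fun (ξ : Nat) => succ ξ) 0))
  ~> vnil (Vec (Vec Nat 0) 1)
inferred type:
  Vec (Vec (Vec Nat 0) 1) 0


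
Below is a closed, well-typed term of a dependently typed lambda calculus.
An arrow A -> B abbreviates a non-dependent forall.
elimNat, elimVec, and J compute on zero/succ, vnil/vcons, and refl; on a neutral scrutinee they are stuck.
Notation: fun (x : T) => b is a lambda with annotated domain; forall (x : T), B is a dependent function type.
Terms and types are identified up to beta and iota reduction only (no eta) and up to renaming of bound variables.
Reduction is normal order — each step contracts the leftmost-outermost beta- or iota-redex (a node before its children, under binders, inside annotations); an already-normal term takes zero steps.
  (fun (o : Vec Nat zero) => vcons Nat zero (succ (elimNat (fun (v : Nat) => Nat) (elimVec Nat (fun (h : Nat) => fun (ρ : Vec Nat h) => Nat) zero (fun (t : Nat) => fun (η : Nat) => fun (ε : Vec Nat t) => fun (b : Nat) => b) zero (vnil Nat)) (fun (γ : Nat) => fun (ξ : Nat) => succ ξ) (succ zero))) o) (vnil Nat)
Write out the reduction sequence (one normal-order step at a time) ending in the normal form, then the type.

normal-order reduction sequence:
  (fun (o : Vec Nat zero) => vcons Nat zero (succ (elimNat (fun (v : Nat) => Nat) (elimVec Nat (fun (h : Nat) => fun (ρ : Vec Nat h) => Nat) zero (fun (t : Nat) => fun (η : Nat) => fun (ε : Vec Nat t) => fun (b : Nat) => b) zero (vnil Nat)) (fun (γ : Nat) => fun (ξ : Nat) => succ ξ) (succ zero))) o) (vnil Nat)
  ~> vcons Nat zero (succ (elimNat (fun (o : Nat) => Nat) (elimVec Nat (fun (v : Nat) => fun (h : Vec Nat v) => Nat) zero (fun (ρ : Nat) => fun (t : Nat) => fun (η : Vec Nat ρ) => fun (ε : Nat) => ε) zero (vnil Nat)) (fun (b : Nat) => fun (γ : Nat) => succ γ) (succ zero))) (vnil Nat)
  ~> vcons Nat zero (succ ((fun (o : Nat) => fun (v : Nat) => succ v) zero (elimNat (fun (h : Nat) => Nat) (elimVec Nat (fun (ρ : Nat) => fun (t : Vec Nat ρ) => Nat) zero (fun (η : Nat) => fun (ε : Nat) => fun (b : Vec Nat η) => fun (γ : Nat) => γ) zero (vnil Nat)) (fun (ξ : Nat) => fun (q : Nat) => succ q) zero))) (vnil Nat)
  ~> vcons Nat zero (succ ((fun (o : Nat) => succ o) (elimNat (fun (v : Nat) => Nat) (elimVec Nat (fun (h : Nat) => fun (ρ : Vec Nat h) => Nat) zero (fun (t : Nat) => fun (η : Nat) => fun (ε : Vec Nat t) => fun (b : Nat) => b) zero (vnil Nat)) (fun (γ : Nat) => fun (ξ : Nat) => succ ξ) zero))) (vnil Nat)
  ~> vcons Nat zero (succ (succ (elimNat (fun (o : Nat) => Nat) (elimVec Nat (fun (v : Nat) => fun (h : Vec Nat v) => Nat) zero (fun (ρ : Nat) => fun (t : Nat) => fun (η : Vec Nat ρ) => fun (ε : Nat) => ε) zero (vnil Nat)) (fun (b : Nat) => fun (γ : Nat) => succ γ) zero))) (vnil Nat)
  ~> vcons Nat zero (succ (succ (elimVec Nat (fun (o : Nat) => fun (v : Vec Nat o) => Nat) zero (fun (h : Nat) => fun (ρ : Nat) => fun (t : Vec Nat h) => fun (η : Nat) => η) zero (vnil Nat)))) (vnil Nat)
  ~> vcons Nat zero (succ (succ zero)) (vnil Nat)
the term's type:
  Vec Nat (succ zero)


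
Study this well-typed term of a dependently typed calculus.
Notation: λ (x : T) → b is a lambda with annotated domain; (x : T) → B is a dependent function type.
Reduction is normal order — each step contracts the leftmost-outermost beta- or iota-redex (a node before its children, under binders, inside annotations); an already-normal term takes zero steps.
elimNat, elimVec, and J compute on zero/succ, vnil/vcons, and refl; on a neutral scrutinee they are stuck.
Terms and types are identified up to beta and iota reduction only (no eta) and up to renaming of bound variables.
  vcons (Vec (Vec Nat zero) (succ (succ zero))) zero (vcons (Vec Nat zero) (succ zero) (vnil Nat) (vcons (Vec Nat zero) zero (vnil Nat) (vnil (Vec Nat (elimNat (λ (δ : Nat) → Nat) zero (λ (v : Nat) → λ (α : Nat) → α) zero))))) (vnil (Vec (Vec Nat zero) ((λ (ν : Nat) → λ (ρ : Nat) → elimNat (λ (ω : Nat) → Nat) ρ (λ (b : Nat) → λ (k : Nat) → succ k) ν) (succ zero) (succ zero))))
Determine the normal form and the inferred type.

resulting normal form:
  vcons (Vec (Vec Nat zero) (succ (succ zero))) zero (vcons (Vec Nat zero) (succ zero) (vnil Nat) (vcons (Vec Nat zero) zero (vnil Nat) (vnil (Vec Nat zero)))) (vnil (Vec (Vec Nat zero) (succ (succ zero))))
the term's type:
  Vec (Vec (Vec Nat zero) (succ (succ zero))) (succ zero)


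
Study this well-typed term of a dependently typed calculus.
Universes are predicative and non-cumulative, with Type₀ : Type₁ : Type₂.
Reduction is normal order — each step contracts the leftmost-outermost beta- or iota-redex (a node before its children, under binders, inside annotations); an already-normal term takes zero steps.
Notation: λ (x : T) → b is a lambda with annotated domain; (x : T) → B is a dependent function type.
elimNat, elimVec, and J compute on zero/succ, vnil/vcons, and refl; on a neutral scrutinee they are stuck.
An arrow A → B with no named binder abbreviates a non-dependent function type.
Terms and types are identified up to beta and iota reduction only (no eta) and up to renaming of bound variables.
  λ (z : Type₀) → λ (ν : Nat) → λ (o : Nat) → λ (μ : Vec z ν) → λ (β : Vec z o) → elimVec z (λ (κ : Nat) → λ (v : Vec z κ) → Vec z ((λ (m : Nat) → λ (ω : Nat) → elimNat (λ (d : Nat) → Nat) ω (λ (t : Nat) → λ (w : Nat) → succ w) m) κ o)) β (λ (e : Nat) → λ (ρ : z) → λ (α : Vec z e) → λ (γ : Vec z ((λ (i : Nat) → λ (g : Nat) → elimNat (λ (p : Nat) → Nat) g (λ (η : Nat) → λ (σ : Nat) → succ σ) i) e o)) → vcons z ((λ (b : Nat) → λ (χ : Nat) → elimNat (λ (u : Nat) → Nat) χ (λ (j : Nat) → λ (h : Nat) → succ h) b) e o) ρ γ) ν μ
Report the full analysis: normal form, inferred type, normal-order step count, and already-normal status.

normal form:
  λ (z : Type₀) → λ (ν : Nat) → λ (o : Nat) → λ (μ : Vec z ν) → λ (β : Vec z o) → elimVec z (λ (κ : Nat) → λ (v : Vec z κ) → Vec z (elimNat (λ (m : Nat) → Nat) o (λ (ω : Nat) → λ (d : Nat) → succ d) κ)) β (λ (t : Nat) → λ (w : z) → λ (e : Vec z t) → λ (ρ : Vec z (elimNat (λ (α : Nat) → Nat) o (λ (γ : Nat) → λ (i : Nat) → succ i) t)) → vcons z (elimNat (λ (g : Nat) → Nat) o (λ (p : Nat) → λ (η : Nat) → succ η) t) w ρ) ν μ
inferred type:
  (z : Type₀) → (ν : Nat) → (o : Nat) → Vec z ν → Vec z o → Vec z (elimNat (λ (μ : Nat) → Nat) o (λ (β : Nat) → λ (κ : Nat) → succ κ) ν)
normal-order step count: 6
already normal: no
first contracted redex: a beta-redex


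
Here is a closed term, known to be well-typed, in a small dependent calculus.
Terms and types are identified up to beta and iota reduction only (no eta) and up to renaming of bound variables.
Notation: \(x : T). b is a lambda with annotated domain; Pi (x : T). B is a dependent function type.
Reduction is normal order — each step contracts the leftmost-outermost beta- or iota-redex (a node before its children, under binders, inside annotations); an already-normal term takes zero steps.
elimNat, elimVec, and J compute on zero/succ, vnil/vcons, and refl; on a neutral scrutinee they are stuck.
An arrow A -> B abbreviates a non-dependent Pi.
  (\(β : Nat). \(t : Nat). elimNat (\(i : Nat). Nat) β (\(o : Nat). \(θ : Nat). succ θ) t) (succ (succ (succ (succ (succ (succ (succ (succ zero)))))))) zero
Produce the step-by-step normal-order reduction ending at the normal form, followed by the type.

reduction (normal order):
  (\(β : Nat). \(t : Nat). elimNat (\(i : Nat). Nat) β (\(o : Nat). \(θ : Nat). succ θ) t) (succ (succ (succ (succ (succ (succ (succ (succ zero)))))))) zero
  ~> (\(β : Nat). elimNat (\(t : Nat). Nat) (succ (succ (succ (succ (succ (succ (succ (succ zero)))))))) (\(i : Nat). \(o : Nat). succ o) β) zero
  ~> elimNat (\(β : Nat). Nat) (succ (succ (succ (succ (succ (succ (succ (succ zero)))))))) (\(t : Nat). \(i : Nat). succ i) zero
  ~> succ (succ (succ (succ (succ (succ (succ (succ zero)))))))
the term's type:
  Nat


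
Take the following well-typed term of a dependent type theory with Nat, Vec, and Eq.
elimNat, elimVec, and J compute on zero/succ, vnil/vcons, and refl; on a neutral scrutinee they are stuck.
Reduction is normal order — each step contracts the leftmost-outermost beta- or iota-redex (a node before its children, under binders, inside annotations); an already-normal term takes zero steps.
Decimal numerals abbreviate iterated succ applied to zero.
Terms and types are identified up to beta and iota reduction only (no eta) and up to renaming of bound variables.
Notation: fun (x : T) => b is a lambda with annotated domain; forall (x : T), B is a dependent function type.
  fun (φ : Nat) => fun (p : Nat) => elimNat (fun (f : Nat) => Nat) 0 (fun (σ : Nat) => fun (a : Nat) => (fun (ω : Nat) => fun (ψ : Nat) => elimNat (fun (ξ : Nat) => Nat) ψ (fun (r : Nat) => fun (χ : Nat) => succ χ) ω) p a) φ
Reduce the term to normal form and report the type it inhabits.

resulting normal form:
  fun (φ : Nat) => fun (p : Nat) => elimNat (fun (f : Nat) => Nat) 0 (fun (σ : Nat) => fun (a : Nat) => elimNat (fun (ω : Nat) => Nat) a (fun (ψ : Nat) => fun (ξ : Nat) => succ ξ) p) φ
type:
  forall (φ : Nat), forall (p : Nat), Nat


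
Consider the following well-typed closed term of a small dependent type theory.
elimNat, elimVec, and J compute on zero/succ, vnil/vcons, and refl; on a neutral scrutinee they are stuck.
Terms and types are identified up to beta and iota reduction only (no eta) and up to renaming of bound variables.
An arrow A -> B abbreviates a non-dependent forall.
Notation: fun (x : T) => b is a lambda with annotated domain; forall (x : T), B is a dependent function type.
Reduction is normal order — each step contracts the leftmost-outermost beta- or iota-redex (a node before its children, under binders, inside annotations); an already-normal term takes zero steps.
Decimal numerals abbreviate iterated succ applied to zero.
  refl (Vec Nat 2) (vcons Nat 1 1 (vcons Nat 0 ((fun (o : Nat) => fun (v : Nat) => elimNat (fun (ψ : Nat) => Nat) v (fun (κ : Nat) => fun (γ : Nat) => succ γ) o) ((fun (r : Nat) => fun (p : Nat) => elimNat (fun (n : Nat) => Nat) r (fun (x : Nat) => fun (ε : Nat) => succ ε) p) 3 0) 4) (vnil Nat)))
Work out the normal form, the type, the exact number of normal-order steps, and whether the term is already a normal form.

normal form:
  refl (Vec Nat 2) (vcons Nat 1 1 (vcons Nat 0 7 (vnil Nat)))
type:
  Eq (Vec Nat 2) (vcons Nat 1 1 (vcons Nat 0 7 (vnil Nat))) (vcons Nat 1 1 (vcons Nat 0 7 (vnil Nat)))
steps to reach normal form (normal order): 15
already normal: no
first contracted redex: a beta-redex


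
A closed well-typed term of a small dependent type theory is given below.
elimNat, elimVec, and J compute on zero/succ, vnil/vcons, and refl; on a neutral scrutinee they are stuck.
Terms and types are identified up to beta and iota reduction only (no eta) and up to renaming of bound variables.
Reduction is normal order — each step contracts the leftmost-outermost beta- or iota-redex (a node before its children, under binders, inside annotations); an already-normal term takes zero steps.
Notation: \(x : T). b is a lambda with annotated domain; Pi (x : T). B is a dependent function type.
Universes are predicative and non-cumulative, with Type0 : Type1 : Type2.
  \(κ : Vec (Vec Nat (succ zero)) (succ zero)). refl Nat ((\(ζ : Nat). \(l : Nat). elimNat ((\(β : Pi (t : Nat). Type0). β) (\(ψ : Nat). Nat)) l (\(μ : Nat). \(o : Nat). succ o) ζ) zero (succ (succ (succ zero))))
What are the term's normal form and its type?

reduced normal form:
  \(κ : Vec (Vec Nat (succ zero)) (succ zero)). refl Nat (succ (succ (succ zero)))
inferred type:
  Pi (κ : Vec (Vec Nat (succ zero)) (succ zero)). Eq Nat (succ (succ (succ zero))) (succ (succ (succ zero)))
observation: 3 normal-order steps separate the term from its normal form.


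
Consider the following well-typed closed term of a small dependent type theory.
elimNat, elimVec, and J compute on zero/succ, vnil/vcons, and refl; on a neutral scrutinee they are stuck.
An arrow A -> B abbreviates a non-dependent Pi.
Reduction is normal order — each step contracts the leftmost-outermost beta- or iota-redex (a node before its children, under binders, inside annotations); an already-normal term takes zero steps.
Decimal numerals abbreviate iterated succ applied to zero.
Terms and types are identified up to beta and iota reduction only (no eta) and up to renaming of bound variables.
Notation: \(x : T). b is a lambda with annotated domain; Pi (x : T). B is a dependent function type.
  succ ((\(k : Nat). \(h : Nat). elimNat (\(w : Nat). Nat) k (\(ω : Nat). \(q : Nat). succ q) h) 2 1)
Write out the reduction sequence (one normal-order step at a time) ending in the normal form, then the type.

reduction (normal order):
  succ ((\(k : Nat). \(h : Nat). elimNat (\(w : Nat). Nat) k (\(ω : Nat). \(q : Nat). succ q) h) 2 1)
  ~> succ ((\(k : Nat). elimNat (\(h : Nat). Nat) 2 (\(w : Nat). \(ω : Nat). succ ω) k) 1)
  ~> succ (elimNat (\(k : Nat). Nat) 2 (\(h : Nat). \(w : Nat). succ w) 1)
  ~> succ ((\(k : Nat). \(h : Nat). succ h) 0 (elimNat (\(w : Nat). Nat) 2 (\(ω : Nat). \(q : Nat). succ q) 0))
  ~> succ ((\(k : Nat). succ k) (elimNat (\(h : Nat). Nat) 2 (\(w : Nat). \(ω : Nat). succ ω) 0))
  ~> succ (succ (elimNat (\(k : Nat). Nat) 2 (\(h : Nat). \(w : Nat). succ w) 0))
  ~> 4
type:
  Nat


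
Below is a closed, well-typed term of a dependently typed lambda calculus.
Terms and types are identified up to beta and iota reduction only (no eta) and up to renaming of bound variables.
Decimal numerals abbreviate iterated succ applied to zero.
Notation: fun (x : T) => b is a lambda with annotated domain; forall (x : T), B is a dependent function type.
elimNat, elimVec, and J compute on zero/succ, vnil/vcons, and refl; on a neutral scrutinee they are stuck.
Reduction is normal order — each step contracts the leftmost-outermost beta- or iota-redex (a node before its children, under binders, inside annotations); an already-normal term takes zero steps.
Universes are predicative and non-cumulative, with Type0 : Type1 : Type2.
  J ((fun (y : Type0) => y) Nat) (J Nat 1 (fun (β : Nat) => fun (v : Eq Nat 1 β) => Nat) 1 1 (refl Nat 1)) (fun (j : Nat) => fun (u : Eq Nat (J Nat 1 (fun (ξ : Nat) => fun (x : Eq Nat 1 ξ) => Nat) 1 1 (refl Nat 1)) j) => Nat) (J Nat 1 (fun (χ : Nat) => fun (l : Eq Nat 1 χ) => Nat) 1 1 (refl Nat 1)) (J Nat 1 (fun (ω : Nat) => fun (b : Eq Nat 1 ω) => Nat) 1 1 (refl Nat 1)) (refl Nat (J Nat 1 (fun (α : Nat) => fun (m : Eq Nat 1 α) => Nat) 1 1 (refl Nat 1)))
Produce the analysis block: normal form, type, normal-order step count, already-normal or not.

resulting normal form:
  1
the term's type:
  Nat
reduction steps (normal order): 2
started in normal form: no
first contracted redex: a J iota-redex


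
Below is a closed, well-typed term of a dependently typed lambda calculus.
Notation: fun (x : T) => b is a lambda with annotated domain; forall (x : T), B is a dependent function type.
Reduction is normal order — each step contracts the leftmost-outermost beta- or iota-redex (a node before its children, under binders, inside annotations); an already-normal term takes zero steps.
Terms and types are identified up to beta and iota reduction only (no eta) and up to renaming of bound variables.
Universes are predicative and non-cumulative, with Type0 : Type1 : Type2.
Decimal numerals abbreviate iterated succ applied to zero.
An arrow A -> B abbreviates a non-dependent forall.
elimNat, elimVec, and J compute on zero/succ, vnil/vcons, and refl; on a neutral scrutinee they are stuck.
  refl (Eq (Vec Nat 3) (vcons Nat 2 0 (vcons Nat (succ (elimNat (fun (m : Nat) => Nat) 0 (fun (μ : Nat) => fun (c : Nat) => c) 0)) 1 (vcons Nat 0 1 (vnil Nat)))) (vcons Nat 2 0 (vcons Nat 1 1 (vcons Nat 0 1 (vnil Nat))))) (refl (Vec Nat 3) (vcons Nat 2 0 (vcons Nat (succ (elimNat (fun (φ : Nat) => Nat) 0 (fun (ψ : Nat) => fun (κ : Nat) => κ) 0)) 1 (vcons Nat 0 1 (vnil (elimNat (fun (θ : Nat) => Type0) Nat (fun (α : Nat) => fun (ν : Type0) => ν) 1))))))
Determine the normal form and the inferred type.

reduced normal form:
  refl (Eq (Vec Nat 3) (vcons Nat 2 0 (vcons Nat 1 1 (vcons Nat 0 1 (vnil Nat)))) (vcons Nat 2 0 (vcons Nat 1 1 (vcons Nat 0 1 (vnil Nat))))) (refl (Vec Nat 3) (vcons Nat 2 0 (vcons Nat 1 1 (vcons Nat 0 1 (vnil Nat)))))
the term's type:
  Eq (Eq (Vec Nat 3) (vcons Nat 2 0 (vcons Nat 1 1 (vcons Nat 0 1 (vnil Nat)))) (vcons Nat 2 0 (vcons Nat 1 1 (vcons Nat 0 1 (vnil Nat))))) (refl (Vec Nat 3) (vcons Nat 2 0 (vcons Nat 1 1 (vcons Nat 0 1 (vnil Nat))))) (refl (Vec Nat 3) (vcons Nat 2 0 (vcons Nat 1 1 (vcons Nat 0 1 (vnil Nat)))))


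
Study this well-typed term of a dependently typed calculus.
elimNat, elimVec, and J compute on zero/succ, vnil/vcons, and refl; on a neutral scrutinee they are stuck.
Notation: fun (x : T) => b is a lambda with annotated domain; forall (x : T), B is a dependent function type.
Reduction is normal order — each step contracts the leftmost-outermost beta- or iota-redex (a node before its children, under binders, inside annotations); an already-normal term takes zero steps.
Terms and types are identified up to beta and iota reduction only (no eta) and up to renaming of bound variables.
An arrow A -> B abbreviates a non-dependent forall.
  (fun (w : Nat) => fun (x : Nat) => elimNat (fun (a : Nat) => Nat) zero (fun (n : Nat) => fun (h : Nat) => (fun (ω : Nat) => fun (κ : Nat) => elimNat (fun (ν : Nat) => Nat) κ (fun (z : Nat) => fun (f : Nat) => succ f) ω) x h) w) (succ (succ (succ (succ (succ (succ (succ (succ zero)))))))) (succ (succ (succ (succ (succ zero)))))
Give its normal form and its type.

resulting normal form:
  succ (succ (succ (succ (succ (succ (succ (succ (succ (succ (succ (succ (succ (succ (succ (succ (succ (succ (succ (succ (succ (succ (succ (succ (succ (succ (succ (succ (succ (succ (succ (succ (succ (succ (succ (succ (succ (succ (succ (succ zero)))))))))))))))))))))))))))))))))))))))
the term's type:
  Nat
observation: the term reaches its normal form after 171 normal-order steps.


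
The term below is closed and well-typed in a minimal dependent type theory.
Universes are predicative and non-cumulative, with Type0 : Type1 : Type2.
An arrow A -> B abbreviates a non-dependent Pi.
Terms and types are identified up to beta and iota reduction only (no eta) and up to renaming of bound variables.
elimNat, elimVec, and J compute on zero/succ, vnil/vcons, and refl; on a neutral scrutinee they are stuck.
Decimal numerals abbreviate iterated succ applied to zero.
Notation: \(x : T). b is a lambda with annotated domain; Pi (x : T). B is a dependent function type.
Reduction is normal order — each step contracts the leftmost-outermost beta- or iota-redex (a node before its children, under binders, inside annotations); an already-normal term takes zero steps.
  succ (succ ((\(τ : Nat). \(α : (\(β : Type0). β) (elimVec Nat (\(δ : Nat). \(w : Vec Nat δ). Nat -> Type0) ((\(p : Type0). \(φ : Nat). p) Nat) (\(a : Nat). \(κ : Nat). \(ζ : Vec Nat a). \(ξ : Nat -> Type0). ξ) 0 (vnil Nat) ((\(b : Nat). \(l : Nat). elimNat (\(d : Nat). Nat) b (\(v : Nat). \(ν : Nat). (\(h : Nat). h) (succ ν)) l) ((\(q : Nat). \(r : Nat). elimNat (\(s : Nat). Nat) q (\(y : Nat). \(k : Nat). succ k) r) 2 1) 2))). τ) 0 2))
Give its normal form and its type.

resulting normal form:
  2
type:
  Nat
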